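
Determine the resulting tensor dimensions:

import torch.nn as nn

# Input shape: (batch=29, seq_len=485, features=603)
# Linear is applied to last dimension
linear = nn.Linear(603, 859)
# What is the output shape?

Input shape: (29, 485, 603)
Output shape: (29, 485, 859)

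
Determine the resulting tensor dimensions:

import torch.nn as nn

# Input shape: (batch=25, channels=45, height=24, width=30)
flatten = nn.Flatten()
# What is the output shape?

Input shape: (25, 45, 24, 30)
Output shape: (25, 32400)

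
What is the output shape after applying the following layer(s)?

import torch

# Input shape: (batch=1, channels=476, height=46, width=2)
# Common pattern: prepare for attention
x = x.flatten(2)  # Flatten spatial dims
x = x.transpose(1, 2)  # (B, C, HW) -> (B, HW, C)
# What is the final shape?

Input shape: (1, 476, 46, 2)
  -> after flatten(2): (1, 476, 92)
Output shape: (1, 92, 476)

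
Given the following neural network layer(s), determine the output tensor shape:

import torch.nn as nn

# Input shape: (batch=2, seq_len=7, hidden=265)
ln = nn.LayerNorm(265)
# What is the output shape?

Input shape: (2, 7, 265)
Output shape: (2, 7, 265)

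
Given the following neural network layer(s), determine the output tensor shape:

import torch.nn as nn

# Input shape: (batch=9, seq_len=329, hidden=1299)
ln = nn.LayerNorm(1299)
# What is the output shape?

Input shape: (9, 329, 1299)
Output shape: (9, 329, 1299)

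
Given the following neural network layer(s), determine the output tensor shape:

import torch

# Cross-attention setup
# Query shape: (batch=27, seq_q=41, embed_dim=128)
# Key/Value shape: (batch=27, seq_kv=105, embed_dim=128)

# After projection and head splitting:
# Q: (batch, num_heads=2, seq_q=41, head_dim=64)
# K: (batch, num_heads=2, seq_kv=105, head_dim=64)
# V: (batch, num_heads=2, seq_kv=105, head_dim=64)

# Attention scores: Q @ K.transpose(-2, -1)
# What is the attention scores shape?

Input shape: (27, 41, 128)
Output shape: (27, 2, 41, 105)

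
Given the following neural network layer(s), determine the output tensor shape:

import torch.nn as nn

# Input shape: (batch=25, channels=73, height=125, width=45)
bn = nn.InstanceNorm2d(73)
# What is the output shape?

Input shape: (25, 73, 125, 45)
Output shape: (25, 73, 125, 45)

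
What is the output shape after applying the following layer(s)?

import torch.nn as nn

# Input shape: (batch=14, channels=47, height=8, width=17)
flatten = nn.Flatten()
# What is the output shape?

Input shape: (14, 47, 8, 17)
Output shape: (14, 6392)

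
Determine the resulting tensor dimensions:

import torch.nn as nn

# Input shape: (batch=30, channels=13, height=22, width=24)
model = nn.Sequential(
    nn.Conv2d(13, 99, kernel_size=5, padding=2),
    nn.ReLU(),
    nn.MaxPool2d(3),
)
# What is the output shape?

Input shape: (30, 13, 22, 24)
  -> after Conv2d: (30, 99, 22, 24)
  -> after ReLU: (30, 99, 22, 24)
Output shape: (30, 99, 7, 8)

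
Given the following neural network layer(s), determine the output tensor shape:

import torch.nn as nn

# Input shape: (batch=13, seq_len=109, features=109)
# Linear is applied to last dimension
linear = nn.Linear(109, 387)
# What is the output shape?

Input shape: (13, 109, 109)
Output shape: (13, 109, 387)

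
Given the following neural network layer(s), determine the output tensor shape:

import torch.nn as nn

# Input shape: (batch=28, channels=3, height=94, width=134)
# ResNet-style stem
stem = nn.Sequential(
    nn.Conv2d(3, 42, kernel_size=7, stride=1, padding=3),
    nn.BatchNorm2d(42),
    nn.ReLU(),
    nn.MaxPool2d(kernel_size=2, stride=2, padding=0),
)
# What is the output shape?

Input shape: (28, 3, 94, 134)
  -> after Conv2d 7x7 stride=1: (28, 42, 94, 134)
Output shape: (28, 42, 47, 67)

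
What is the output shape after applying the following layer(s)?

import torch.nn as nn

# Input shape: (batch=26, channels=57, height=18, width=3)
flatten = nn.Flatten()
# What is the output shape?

Input shape: (26, 57, 18, 3)
Output shape: (26, 3078)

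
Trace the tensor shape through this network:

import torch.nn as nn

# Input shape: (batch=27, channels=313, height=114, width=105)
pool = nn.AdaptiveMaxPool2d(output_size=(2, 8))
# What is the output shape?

Input shape: (27, 313, 114, 105)
Output shape: (27, 313, 2, 8)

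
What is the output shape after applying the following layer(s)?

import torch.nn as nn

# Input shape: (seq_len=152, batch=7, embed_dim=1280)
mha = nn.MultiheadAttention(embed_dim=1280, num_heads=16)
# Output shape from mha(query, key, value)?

Input shape: (152, 7, 1280)
Output shape: (152, 7, 1280)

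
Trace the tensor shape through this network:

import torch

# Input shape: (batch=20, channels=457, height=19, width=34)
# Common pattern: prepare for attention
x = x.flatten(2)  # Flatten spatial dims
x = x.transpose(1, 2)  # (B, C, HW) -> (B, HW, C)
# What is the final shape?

Input shape: (20, 457, 19, 34)
  -> after flatten(2): (20, 457, 646)
Output shape: (20, 646, 457)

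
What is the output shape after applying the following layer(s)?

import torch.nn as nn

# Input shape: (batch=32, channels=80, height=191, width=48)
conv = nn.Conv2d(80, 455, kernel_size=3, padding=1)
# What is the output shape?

Input shape: (32, 80, 191, 48)
Output shape: (32, 455, 191, 48)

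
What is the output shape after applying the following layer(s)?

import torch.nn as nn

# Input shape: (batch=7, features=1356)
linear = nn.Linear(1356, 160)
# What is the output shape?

Input shape: (7, 1356)
Output shape: (7, 160)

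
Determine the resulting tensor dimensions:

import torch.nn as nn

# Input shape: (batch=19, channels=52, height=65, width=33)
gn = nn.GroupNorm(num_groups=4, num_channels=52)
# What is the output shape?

Input shape: (19, 52, 65, 33)
Output shape: (19, 52, 65, 33)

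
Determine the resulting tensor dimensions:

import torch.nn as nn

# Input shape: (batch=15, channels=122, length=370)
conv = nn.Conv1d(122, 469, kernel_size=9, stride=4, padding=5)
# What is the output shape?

Input shape: (15, 122, 370)
Output shape: (15, 469, 93)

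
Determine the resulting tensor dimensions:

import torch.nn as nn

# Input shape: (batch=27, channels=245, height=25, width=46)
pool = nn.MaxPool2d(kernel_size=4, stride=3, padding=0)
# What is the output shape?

Input shape: (27, 245, 25, 46)
Output shape: (27, 245, 8, 15)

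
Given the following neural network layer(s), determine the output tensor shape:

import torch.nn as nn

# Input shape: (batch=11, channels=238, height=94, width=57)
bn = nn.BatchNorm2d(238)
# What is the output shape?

Input shape: (11, 238, 94, 57)
Output shape: (11, 238, 94, 57)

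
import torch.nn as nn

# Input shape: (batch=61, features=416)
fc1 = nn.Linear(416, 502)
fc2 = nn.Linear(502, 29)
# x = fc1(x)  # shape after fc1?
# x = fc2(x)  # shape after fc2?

Input shape: (61, 416)
  -> after fc1: (61, 502)
Output shape: (61, 29)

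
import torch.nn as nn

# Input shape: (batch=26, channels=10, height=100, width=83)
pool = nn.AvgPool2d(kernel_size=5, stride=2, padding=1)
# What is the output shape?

Input shape: (26, 10, 100, 83)
Output shape: (26, 10, 49, 41)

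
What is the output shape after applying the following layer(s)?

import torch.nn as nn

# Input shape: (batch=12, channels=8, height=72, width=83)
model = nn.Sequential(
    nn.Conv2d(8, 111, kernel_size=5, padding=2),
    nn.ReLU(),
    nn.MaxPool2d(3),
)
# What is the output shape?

Input shape: (12, 8, 72, 83)
  -> after Conv2d: (12, 111, 72, 83)
  -> after ReLU: (12, 111, 72, 83)
Output shape: (12, 111, 24, 27)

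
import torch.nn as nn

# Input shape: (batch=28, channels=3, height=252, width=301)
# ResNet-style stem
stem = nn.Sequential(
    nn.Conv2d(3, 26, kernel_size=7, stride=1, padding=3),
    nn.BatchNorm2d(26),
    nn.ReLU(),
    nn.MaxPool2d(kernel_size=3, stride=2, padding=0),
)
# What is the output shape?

Input shape: (28, 3, 252, 301)
  -> after Conv2d 7x7 stride=1: (28, 26, 252, 301)
Output shape: (28, 26, 125, 150)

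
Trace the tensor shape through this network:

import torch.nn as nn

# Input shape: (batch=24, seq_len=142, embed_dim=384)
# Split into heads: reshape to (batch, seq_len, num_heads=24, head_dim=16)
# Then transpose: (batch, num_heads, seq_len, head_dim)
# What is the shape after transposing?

Input shape: (24, 142, 384)
  -> after reshape: (24, 142, 24, 16)
Output shape: (24, 24, 142, 16)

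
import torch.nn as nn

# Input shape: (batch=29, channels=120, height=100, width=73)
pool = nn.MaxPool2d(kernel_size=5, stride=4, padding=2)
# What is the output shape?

Input shape: (29, 120, 100, 73)
Output shape: (29, 120, 25, 19)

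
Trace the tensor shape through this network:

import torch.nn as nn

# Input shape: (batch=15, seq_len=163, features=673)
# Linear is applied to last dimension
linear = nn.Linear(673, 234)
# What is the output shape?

Input shape: (15, 163, 673)
Output shape: (15, 163, 234)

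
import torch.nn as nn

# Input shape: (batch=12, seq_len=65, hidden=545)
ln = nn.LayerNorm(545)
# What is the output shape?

Input shape: (12, 65, 545)
Output shape: (12, 65, 545)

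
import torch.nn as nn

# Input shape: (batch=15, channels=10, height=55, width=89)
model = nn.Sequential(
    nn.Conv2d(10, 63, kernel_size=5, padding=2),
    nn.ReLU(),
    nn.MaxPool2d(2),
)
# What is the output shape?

Input shape: (15, 10, 55, 89)
  -> after Conv2d: (15, 63, 55, 89)
  -> after ReLU: (15, 63, 55, 89)
Output shape: (15, 63, 27, 44)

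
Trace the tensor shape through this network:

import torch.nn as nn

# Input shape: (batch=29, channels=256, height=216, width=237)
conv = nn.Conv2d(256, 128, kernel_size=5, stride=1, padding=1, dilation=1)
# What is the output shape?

Input shape: (29, 256, 216, 237)
Output shape: (29, 128, 214, 235)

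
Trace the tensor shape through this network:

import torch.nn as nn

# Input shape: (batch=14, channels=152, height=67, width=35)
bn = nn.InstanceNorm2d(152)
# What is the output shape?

Input shape: (14, 152, 67, 35)
Output shape: (14, 152, 67, 35)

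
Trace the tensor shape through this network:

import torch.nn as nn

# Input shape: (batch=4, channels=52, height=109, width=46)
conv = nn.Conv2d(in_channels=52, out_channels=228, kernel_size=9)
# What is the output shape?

Input shape: (4, 52, 109, 46)
Output shape: (4, 228, 101, 38)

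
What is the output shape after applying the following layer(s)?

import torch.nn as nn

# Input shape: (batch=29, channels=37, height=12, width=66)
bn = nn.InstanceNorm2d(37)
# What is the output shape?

Input shape: (29, 37, 12, 66)
Output shape: (29, 37, 12, 66)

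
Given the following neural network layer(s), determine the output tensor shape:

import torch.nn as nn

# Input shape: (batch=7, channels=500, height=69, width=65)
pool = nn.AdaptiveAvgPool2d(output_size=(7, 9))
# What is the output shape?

Input shape: (7, 500, 69, 65)
Output shape: (7, 500, 7, 9)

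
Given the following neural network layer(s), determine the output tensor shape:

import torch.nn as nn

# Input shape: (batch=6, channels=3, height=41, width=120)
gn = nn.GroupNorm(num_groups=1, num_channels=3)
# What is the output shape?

Input shape: (6, 3, 41, 120)
Output shape: (6, 3, 41, 120)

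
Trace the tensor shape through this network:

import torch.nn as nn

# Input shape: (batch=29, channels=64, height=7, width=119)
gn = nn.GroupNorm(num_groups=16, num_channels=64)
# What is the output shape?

Input shape: (29, 64, 7, 119)
Output shape: (29, 64, 7, 119)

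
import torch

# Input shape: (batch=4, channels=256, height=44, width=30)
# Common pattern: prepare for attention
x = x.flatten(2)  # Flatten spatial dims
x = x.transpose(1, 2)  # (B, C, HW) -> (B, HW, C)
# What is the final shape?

Input shape: (4, 256, 44, 30)
  -> after flatten(2): (4, 256, 1320)
Output shape: (4, 1320, 256)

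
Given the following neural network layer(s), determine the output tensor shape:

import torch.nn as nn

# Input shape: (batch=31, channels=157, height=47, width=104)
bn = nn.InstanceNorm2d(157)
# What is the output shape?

Input shape: (31, 157, 47, 104)
Output shape: (31, 157, 47, 104)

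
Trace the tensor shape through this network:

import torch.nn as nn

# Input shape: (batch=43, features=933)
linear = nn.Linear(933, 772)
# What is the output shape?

Input shape: (43, 933)
Output shape: (43, 772)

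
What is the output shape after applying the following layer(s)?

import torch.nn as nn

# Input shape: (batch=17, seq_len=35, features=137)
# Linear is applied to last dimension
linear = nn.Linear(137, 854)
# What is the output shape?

Input shape: (17, 35, 137)
Output shape: (17, 35, 854)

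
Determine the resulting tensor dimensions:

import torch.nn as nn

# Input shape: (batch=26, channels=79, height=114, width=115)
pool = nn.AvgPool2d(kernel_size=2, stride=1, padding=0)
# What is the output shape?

Input shape: (26, 79, 114, 115)
Output shape: (26, 79, 113, 114)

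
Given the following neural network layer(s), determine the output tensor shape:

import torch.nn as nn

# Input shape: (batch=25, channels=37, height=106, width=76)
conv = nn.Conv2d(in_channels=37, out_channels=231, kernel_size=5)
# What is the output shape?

Input shape: (25, 37, 106, 76)
Output shape: (25, 231, 102, 72)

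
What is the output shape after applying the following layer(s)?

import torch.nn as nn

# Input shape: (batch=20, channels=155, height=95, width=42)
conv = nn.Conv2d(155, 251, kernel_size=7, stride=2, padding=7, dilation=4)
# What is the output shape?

Input shape: (20, 155, 95, 42)
Output shape: (20, 251, 43, 16)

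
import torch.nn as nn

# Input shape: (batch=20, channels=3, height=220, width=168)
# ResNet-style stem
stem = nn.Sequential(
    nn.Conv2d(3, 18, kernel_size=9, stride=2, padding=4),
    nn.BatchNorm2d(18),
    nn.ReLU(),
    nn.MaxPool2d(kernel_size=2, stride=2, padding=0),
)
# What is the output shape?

Input shape: (20, 3, 220, 168)
  -> after Conv2d 9x9 stride=2: (20, 18, 110, 84)
Output shape: (20, 18, 55, 42)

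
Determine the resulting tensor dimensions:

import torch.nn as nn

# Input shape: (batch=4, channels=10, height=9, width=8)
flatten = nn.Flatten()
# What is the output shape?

Input shape: (4, 10, 9, 8)
Output shape: (4, 720)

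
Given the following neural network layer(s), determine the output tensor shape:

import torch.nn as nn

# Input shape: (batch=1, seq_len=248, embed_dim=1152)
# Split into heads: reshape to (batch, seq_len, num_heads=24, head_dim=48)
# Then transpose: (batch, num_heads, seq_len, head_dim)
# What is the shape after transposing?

Input shape: (1, 248, 1152)
  -> after reshape: (1, 248, 24, 48)
Output shape: (1, 24, 248, 48)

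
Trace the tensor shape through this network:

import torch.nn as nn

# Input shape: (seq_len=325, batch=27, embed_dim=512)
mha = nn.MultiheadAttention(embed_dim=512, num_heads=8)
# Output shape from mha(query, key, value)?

Input shape: (325, 27, 512)
Output shape: (325, 27, 512)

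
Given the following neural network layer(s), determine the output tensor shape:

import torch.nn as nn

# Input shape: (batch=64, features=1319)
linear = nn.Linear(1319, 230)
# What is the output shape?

Input shape: (64, 1319)
Output shape: (64, 230)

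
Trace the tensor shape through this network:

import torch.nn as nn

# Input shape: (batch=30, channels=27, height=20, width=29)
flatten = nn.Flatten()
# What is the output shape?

Input shape: (30, 27, 20, 29)
Output shape: (30, 15660)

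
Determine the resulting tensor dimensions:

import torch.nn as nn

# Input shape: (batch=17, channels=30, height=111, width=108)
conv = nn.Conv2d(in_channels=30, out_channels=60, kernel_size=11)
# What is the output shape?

Input shape: (17, 30, 111, 108)
Output shape: (17, 60, 101, 98)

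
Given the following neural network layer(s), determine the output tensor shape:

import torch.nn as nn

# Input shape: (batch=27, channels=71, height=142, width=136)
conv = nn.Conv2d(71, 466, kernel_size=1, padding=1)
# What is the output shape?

Input shape: (27, 71, 142, 136)
Output shape: (27, 466, 144, 138)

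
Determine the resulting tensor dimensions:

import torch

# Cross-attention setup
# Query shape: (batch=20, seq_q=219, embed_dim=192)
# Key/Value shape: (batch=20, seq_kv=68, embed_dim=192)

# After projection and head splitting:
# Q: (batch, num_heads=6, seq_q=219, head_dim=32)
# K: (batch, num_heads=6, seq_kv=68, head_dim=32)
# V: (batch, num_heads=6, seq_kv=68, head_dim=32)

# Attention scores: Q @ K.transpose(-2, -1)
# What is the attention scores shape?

Input shape: (20, 219, 192)
Output shape: (20, 6, 219, 68)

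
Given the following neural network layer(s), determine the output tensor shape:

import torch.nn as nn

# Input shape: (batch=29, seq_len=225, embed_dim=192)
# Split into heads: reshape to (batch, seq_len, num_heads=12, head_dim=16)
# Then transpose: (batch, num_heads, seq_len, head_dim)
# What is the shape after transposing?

Input shape: (29, 225, 192)
  -> after reshape: (29, 225, 12, 16)
Output shape: (29, 12, 225, 16)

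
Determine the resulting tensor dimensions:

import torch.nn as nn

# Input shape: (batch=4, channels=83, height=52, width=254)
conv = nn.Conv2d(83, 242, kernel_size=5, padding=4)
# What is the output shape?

Input shape: (4, 83, 52, 254)
Output shape: (4, 242, 56, 258)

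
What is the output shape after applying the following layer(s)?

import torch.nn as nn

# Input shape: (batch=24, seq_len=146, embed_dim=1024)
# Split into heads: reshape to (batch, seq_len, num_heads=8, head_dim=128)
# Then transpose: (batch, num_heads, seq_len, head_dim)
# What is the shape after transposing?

Input shape: (24, 146, 1024)
  -> after reshape: (24, 146, 8, 128)
Output shape: (24, 8, 146, 128)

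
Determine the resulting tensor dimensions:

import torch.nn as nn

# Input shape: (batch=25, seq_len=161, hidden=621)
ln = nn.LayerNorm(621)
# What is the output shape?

Input shape: (25, 161, 621)
Output shape: (25, 161, 621)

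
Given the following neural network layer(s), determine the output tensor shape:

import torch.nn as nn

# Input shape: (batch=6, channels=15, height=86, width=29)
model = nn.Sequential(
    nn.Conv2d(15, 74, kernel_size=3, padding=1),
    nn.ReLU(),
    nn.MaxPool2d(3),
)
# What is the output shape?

Input shape: (6, 15, 86, 29)
  -> after Conv2d: (6, 74, 86, 29)
  -> after ReLU: (6, 74, 86, 29)
Output shape: (6, 74, 28, 9)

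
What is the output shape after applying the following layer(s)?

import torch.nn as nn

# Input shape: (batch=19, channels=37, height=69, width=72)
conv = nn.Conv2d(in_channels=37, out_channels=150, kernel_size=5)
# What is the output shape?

Input shape: (19, 37, 69, 72)
Output shape: (19, 150, 65, 68)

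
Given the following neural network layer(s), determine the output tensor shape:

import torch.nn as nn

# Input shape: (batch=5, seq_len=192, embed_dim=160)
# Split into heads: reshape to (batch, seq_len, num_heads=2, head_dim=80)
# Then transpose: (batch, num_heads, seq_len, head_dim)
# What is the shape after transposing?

Input shape: (5, 192, 160)
  -> after reshape: (5, 192, 2, 80)
Output shape: (5, 2, 192, 80)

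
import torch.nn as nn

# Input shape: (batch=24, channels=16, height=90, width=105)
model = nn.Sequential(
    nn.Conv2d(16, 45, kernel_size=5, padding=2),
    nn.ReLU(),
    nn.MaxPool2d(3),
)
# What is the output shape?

Input shape: (24, 16, 90, 105)
  -> after Conv2d: (24, 45, 90, 105)
  -> after ReLU: (24, 45, 90, 105)
Output shape: (24, 45, 30, 35)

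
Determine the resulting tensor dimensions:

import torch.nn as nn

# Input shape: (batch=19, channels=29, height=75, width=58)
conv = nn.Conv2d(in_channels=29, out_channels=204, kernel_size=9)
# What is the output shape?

Input shape: (19, 29, 75, 58)
Output shape: (19, 204, 67, 50)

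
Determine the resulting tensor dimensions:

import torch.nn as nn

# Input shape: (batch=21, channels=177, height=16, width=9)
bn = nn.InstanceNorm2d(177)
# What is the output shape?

Input shape: (21, 177, 16, 9)
Output shape: (21, 177, 16, 9)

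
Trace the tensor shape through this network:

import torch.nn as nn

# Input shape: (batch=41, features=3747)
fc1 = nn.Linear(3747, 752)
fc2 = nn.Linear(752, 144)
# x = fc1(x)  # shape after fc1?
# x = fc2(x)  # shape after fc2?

Input shape: (41, 3747)
  -> after fc1: (41, 752)
Output shape: (41, 144)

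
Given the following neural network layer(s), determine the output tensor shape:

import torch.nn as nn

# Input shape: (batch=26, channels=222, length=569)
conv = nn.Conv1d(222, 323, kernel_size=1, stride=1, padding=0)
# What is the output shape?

Input shape: (26, 222, 569)
Output shape: (26, 323, 569)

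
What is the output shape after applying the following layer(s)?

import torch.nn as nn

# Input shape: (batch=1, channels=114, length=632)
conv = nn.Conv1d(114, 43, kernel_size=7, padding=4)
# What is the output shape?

Input shape: (1, 114, 632)
Output shape: (1, 43, 634)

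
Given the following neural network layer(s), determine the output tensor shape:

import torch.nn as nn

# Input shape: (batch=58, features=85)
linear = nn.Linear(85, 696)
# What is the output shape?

Input shape: (58, 85)
Output shape: (58, 696)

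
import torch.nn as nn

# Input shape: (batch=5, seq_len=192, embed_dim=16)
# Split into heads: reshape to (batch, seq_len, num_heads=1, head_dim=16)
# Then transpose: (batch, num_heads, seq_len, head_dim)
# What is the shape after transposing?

Input shape: (5, 192, 16)
  -> after reshape: (5, 192, 1, 16)
Output shape: (5, 1, 192, 16)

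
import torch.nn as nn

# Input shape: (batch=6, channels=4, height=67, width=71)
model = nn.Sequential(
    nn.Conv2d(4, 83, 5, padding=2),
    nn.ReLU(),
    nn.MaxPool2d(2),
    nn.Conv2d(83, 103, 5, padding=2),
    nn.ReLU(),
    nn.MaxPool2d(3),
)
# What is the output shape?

Input shape: (6, 4, 67, 71)
  -> after first Conv2d: (6, 83, 67, 71)
  -> after first MaxPool2d: (6, 83, 33, 35)
  -> after second Conv2d: (6, 103, 33, 35)
Output shape: (6, 103, 11, 11)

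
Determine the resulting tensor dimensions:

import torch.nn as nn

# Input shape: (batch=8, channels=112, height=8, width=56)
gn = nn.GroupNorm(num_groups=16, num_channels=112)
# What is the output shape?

Input shape: (8, 112, 8, 56)
Output shape: (8, 112, 8, 56)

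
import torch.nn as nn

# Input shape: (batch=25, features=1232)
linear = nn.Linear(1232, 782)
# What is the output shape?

Input shape: (25, 1232)
Output shape: (25, 782)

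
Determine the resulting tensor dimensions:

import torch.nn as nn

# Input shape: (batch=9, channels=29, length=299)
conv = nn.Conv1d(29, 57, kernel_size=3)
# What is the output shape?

Input shape: (9, 29, 299)
Output shape: (9, 57, 297)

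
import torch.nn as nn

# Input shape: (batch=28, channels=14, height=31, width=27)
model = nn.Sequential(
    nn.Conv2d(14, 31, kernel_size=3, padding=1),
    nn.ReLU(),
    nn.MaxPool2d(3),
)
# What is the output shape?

Input shape: (28, 14, 31, 27)
  -> after Conv2d: (28, 31, 31, 27)
  -> after ReLU: (28, 31, 31, 27)
Output shape: (28, 31, 10, 9)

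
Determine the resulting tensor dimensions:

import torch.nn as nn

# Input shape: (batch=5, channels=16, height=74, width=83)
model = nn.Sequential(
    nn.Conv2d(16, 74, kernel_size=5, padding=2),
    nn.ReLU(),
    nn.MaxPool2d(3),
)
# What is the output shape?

Input shape: (5, 16, 74, 83)
  -> after Conv2d: (5, 74, 74, 83)
  -> after ReLU: (5, 74, 74, 83)
Output shape: (5, 74, 24, 27)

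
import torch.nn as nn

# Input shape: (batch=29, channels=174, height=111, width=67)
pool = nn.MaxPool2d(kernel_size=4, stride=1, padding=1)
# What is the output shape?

Input shape: (29, 174, 111, 67)
Output shape: (29, 174, 110, 66)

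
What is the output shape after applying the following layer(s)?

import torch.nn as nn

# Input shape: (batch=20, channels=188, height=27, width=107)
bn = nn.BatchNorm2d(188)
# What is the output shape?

Input shape: (20, 188, 27, 107)
Output shape: (20, 188, 27, 107)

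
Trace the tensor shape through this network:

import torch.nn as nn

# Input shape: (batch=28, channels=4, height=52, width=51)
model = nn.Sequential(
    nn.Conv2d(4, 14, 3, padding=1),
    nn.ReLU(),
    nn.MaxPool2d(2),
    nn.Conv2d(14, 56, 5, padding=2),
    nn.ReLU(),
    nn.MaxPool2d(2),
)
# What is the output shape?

Input shape: (28, 4, 52, 51)
  -> after first Conv2d: (28, 14, 52, 51)
  -> after first MaxPool2d: (28, 14, 26, 25)
  -> after second Conv2d: (28, 56, 26, 25)
Output shape: (28, 56, 13, 12)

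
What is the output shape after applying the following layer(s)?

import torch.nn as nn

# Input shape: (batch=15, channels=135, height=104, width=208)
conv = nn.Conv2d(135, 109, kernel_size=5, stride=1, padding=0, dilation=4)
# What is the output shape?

Input shape: (15, 135, 104, 208)
Output shape: (15, 109, 88, 192)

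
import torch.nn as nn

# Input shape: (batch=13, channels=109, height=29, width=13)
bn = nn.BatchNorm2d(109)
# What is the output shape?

Input shape: (13, 109, 29, 13)
Output shape: (13, 109, 29, 13)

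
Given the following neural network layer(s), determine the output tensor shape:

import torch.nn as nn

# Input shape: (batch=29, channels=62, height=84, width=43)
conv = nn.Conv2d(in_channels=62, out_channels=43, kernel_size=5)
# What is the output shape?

Input shape: (29, 62, 84, 43)
Output shape: (29, 43, 80, 39)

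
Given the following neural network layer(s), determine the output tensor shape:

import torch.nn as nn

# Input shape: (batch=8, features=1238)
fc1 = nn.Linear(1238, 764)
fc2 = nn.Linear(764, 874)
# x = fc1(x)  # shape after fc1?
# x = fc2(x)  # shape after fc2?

Input shape: (8, 1238)
  -> after fc1: (8, 764)
Output shape: (8, 874)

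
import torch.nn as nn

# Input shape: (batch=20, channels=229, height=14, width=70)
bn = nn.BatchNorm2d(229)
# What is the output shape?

Input shape: (20, 229, 14, 70)
Output shape: (20, 229, 14, 70)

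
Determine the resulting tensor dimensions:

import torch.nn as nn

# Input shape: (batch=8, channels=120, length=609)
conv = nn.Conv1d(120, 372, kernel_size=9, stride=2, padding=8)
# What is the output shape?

Input shape: (8, 120, 609)
Output shape: (8, 372, 309)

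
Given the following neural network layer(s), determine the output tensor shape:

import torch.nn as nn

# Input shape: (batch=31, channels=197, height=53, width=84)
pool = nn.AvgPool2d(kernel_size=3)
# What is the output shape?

Input shape: (31, 197, 53, 84)
Output shape: (31, 197, 17, 28)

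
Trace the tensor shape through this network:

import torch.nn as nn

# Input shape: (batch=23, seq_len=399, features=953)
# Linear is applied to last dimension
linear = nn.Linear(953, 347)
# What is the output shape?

Input shape: (23, 399, 953)
Output shape: (23, 399, 347)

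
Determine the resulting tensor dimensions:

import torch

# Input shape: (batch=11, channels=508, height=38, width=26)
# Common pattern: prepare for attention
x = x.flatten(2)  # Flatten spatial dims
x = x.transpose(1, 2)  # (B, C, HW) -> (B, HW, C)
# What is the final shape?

Input shape: (11, 508, 38, 26)
  -> after flatten(2): (11, 508, 988)
Output shape: (11, 988, 508)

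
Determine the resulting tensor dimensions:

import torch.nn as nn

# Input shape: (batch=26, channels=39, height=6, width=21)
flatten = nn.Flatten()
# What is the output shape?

Input shape: (26, 39, 6, 21)
Output shape: (26, 4914)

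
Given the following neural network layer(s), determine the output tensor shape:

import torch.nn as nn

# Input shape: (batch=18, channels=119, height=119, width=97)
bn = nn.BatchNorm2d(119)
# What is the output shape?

Input shape: (18, 119, 119, 97)
Output shape: (18, 119, 119, 97)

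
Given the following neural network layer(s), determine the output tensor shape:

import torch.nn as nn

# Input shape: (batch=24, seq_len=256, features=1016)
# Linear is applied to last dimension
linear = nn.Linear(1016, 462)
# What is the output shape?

Input shape: (24, 256, 1016)
Output shape: (24, 256, 462)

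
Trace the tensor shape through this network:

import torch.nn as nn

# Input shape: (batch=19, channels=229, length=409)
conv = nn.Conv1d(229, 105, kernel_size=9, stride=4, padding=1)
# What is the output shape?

Input shape: (19, 229, 409)
Output shape: (19, 105, 101)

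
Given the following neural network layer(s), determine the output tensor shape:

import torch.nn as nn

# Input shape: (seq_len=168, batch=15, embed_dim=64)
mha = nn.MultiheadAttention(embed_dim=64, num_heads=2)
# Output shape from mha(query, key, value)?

Input shape: (168, 15, 64)
Output shape: (168, 15, 64)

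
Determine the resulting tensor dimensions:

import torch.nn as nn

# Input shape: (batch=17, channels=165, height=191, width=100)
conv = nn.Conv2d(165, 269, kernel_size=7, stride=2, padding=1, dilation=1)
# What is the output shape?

Input shape: (17, 165, 191, 100)
Output shape: (17, 269, 94, 48)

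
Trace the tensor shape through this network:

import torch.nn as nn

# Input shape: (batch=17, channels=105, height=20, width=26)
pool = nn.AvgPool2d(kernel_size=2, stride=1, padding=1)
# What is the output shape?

Input shape: (17, 105, 20, 26)
Output shape: (17, 105, 21, 27)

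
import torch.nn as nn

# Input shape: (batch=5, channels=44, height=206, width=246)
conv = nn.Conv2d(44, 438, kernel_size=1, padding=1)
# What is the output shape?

Input shape: (5, 44, 206, 246)
Output shape: (5, 438, 208, 248)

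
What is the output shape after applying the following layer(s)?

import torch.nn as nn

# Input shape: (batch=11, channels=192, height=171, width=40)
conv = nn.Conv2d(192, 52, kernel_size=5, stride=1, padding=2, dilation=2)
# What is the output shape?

Input shape: (11, 192, 171, 40)
Output shape: (11, 52, 167, 36)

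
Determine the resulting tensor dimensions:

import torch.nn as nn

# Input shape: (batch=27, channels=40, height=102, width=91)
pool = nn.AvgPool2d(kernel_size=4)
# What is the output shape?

Input shape: (27, 40, 102, 91)
Output shape: (27, 40, 25, 22)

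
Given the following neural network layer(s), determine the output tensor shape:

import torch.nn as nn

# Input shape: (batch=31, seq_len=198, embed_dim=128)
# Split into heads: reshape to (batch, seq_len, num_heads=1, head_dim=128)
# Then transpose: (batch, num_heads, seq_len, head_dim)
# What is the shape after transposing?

Input shape: (31, 198, 128)
  -> after reshape: (31, 198, 1, 128)
Output shape: (31, 1, 198, 128)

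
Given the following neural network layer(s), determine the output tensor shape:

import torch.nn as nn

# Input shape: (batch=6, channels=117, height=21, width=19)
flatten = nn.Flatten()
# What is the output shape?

Input shape: (6, 117, 21, 19)
Output shape: (6, 46683)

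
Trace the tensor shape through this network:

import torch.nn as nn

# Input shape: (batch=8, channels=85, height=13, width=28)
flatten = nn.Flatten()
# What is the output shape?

Input shape: (8, 85, 13, 28)
Output shape: (8, 30940)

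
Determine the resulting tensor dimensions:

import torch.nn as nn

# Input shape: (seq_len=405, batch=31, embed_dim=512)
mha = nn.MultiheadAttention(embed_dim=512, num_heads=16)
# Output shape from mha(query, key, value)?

Input shape: (405, 31, 512)
Output shape: (405, 31, 512)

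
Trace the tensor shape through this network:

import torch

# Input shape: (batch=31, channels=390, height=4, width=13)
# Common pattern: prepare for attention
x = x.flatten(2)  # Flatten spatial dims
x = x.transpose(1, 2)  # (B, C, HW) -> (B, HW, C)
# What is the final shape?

Input shape: (31, 390, 4, 13)
  -> after flatten(2): (31, 390, 52)
Output shape: (31, 52, 390)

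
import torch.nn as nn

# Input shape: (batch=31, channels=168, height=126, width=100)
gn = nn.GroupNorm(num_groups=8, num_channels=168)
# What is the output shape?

Input shape: (31, 168, 126, 100)
Output shape: (31, 168, 126, 100)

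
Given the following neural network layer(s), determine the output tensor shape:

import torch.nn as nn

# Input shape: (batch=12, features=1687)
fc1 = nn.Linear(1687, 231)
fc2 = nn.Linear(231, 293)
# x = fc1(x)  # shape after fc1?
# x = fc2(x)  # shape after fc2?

Input shape: (12, 1687)
  -> after fc1: (12, 231)
Output shape: (12, 293)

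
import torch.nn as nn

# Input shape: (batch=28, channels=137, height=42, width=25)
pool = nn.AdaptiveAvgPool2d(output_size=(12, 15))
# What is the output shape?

Input shape: (28, 137, 42, 25)
Output shape: (28, 137, 12, 15)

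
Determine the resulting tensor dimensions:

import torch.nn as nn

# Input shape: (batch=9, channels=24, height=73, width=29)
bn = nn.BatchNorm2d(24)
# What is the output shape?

Input shape: (9, 24, 73, 29)
Output shape: (9, 24, 73, 29)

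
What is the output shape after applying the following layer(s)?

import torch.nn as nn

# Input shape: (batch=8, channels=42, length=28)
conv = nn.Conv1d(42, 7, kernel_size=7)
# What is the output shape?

Input shape: (8, 42, 28)
Output shape: (8, 7, 22)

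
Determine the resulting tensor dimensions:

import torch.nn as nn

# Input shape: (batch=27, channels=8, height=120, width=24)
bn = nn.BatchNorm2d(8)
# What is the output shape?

Input shape: (27, 8, 120, 24)
Output shape: (27, 8, 120, 24)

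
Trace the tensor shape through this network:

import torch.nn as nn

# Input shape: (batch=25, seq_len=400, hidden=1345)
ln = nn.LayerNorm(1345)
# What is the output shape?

Input shape: (25, 400, 1345)
Output shape: (25, 400, 1345)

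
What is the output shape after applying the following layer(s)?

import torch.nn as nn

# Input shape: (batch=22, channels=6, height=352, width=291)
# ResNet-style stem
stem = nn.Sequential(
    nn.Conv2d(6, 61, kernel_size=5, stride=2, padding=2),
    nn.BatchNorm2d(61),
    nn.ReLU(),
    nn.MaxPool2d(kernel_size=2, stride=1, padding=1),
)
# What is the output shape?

Input shape: (22, 6, 352, 291)
  -> after Conv2d 5x5 stride=2: (22, 61, 176, 146)
Output shape: (22, 61, 177, 147)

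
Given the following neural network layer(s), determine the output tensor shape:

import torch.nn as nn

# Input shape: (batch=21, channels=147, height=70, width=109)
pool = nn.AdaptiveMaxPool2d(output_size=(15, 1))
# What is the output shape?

Input shape: (21, 147, 70, 109)
Output shape: (21, 147, 15, 1)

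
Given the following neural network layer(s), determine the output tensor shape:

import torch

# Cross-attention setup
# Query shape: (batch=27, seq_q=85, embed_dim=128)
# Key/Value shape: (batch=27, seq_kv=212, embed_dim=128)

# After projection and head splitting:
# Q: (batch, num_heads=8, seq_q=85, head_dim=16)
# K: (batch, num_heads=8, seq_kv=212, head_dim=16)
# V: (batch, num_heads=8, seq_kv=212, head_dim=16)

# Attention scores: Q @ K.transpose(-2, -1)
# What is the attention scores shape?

Input shape: (27, 85, 128)
Output shape: (27, 8, 85, 212)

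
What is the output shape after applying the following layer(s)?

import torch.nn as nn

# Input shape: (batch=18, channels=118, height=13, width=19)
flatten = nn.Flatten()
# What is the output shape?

Input shape: (18, 118, 13, 19)
Output shape: (18, 29146)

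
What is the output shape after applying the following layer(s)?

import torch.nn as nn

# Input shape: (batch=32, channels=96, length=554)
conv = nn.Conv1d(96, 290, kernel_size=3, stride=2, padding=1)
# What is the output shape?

Input shape: (32, 96, 554)
Output shape: (32, 290, 277)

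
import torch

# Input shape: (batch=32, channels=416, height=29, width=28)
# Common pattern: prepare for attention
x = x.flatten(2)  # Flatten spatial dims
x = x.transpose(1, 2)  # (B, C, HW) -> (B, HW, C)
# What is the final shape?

Input shape: (32, 416, 29, 28)
  -> after flatten(2): (32, 416, 812)
Output shape: (32, 812, 416)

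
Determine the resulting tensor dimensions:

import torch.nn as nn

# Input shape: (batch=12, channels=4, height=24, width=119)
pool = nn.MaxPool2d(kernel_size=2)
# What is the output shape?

Input shape: (12, 4, 24, 119)
Output shape: (12, 4, 12, 59)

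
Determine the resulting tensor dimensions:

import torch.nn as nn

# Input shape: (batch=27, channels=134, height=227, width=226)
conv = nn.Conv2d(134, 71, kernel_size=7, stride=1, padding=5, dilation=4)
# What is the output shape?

Input shape: (27, 134, 227, 226)
Output shape: (27, 71, 213, 212)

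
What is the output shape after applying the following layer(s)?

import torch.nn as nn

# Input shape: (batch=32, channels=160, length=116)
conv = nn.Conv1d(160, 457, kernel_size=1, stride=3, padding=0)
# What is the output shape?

Input shape: (32, 160, 116)
Output shape: (32, 457, 39)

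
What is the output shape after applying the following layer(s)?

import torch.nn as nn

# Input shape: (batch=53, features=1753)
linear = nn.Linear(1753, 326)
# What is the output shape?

Input shape: (53, 1753)
Output shape: (53, 326)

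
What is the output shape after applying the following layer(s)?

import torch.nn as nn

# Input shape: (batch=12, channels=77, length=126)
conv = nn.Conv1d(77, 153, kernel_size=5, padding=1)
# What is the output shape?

Input shape: (12, 77, 126)
Output shape: (12, 153, 124)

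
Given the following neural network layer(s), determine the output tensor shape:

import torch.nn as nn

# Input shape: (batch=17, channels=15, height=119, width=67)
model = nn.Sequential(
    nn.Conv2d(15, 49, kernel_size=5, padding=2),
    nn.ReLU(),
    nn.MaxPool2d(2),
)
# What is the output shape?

Input shape: (17, 15, 119, 67)
  -> after Conv2d: (17, 49, 119, 67)
  -> after ReLU: (17, 49, 119, 67)
Output shape: (17, 49, 59, 33)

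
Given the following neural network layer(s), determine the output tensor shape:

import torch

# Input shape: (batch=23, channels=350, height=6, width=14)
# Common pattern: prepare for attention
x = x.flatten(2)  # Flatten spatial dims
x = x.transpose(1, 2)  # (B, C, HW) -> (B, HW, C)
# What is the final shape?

Input shape: (23, 350, 6, 14)
  -> after flatten(2): (23, 350, 84)
Output shape: (23, 84, 350)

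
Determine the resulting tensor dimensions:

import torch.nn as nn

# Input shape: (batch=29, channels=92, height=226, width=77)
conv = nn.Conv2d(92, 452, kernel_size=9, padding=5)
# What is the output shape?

Input shape: (29, 92, 226, 77)
Output shape: (29, 452, 228, 79)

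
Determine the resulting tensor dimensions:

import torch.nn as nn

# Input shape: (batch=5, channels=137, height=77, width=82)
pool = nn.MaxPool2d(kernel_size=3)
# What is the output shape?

Input shape: (5, 137, 77, 82)
Output shape: (5, 137, 25, 27)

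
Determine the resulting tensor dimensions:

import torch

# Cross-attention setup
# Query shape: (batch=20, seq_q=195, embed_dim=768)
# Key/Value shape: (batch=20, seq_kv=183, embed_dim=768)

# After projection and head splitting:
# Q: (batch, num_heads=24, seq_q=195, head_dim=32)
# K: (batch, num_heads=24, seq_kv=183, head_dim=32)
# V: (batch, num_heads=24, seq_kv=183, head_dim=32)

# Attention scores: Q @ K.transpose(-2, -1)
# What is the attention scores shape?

Input shape: (20, 195, 768)
Output shape: (20, 24, 195, 183)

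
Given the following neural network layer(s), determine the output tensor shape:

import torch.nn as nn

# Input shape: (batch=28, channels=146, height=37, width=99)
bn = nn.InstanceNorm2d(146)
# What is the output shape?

Input shape: (28, 146, 37, 99)
Output shape: (28, 146, 37, 99)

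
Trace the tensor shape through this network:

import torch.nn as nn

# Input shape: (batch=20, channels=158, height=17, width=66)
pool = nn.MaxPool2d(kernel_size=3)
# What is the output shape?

Input shape: (20, 158, 17, 66)
Output shape: (20, 158, 5, 22)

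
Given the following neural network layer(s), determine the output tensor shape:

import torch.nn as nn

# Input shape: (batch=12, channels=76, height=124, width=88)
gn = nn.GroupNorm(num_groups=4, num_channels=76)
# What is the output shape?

Input shape: (12, 76, 124, 88)
Output shape: (12, 76, 124, 88)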